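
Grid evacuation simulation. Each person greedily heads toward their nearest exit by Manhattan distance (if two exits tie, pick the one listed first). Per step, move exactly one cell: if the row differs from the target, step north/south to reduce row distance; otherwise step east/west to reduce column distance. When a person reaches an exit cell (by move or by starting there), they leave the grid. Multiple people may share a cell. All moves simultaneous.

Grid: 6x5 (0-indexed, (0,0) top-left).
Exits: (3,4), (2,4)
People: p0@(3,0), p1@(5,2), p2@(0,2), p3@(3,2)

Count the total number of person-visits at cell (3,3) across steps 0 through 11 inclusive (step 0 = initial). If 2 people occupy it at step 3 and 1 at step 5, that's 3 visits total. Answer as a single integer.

Step 0: p0@(3,0) p1@(5,2) p2@(0,2) p3@(3,2) -> at (3,3): 0 [-], cum=0
Step 1: p0@(3,1) p1@(4,2) p2@(1,2) p3@(3,3) -> at (3,3): 1 [p3], cum=1
Step 2: p0@(3,2) p1@(3,2) p2@(2,2) p3@ESC -> at (3,3): 0 [-], cum=1
Step 3: p0@(3,3) p1@(3,3) p2@(2,3) p3@ESC -> at (3,3): 2 [p0,p1], cum=3
Step 4: p0@ESC p1@ESC p2@ESC p3@ESC -> at (3,3): 0 [-], cum=3
Total visits = 3

Answer: 3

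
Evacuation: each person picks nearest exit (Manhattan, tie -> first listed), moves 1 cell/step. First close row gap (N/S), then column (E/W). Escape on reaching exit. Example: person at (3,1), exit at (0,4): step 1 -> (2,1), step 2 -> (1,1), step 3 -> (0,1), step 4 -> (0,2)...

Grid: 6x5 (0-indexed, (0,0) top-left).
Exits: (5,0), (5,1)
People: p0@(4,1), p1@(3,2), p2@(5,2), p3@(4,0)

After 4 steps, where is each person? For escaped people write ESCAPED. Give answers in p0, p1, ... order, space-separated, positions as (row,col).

Step 1: p0:(4,1)->(5,1)->EXIT | p1:(3,2)->(4,2) | p2:(5,2)->(5,1)->EXIT | p3:(4,0)->(5,0)->EXIT
Step 2: p0:escaped | p1:(4,2)->(5,2) | p2:escaped | p3:escaped
Step 3: p0:escaped | p1:(5,2)->(5,1)->EXIT | p2:escaped | p3:escaped

ESCAPED ESCAPED ESCAPED ESCAPED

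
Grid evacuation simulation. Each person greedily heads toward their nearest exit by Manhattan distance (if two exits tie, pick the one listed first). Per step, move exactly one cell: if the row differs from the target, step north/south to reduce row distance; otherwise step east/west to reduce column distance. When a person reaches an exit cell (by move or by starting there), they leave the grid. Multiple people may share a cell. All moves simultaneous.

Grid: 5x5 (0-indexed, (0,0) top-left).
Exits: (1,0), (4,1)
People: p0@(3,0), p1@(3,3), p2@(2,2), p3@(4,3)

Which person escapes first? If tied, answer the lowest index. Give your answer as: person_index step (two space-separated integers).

Step 1: p0:(3,0)->(2,0) | p1:(3,3)->(4,3) | p2:(2,2)->(1,2) | p3:(4,3)->(4,2)
Step 2: p0:(2,0)->(1,0)->EXIT | p1:(4,3)->(4,2) | p2:(1,2)->(1,1) | p3:(4,2)->(4,1)->EXIT
Step 3: p0:escaped | p1:(4,2)->(4,1)->EXIT | p2:(1,1)->(1,0)->EXIT | p3:escaped
Exit steps: [2, 3, 3, 2]
First to escape: p0 at step 2

Answer: 0 2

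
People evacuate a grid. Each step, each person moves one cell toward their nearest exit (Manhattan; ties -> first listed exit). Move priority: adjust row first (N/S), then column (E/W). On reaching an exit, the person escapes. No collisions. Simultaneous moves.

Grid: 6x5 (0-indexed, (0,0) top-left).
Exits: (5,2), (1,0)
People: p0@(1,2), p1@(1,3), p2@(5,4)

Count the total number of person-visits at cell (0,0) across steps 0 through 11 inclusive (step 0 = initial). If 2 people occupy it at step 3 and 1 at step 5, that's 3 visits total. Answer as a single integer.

Step 0: p0@(1,2) p1@(1,3) p2@(5,4) -> at (0,0): 0 [-], cum=0
Step 1: p0@(1,1) p1@(1,2) p2@(5,3) -> at (0,0): 0 [-], cum=0
Step 2: p0@ESC p1@(1,1) p2@ESC -> at (0,0): 0 [-], cum=0
Step 3: p0@ESC p1@ESC p2@ESC -> at (0,0): 0 [-], cum=0
Total visits = 0

Answer: 0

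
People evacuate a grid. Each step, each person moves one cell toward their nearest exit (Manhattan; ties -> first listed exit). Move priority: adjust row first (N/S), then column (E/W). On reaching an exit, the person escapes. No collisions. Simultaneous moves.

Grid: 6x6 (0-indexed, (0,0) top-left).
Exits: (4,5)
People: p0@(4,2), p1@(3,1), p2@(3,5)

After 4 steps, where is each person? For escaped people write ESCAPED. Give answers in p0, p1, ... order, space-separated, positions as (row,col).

Step 1: p0:(4,2)->(4,3) | p1:(3,1)->(4,1) | p2:(3,5)->(4,5)->EXIT
Step 2: p0:(4,3)->(4,4) | p1:(4,1)->(4,2) | p2:escaped
Step 3: p0:(4,4)->(4,5)->EXIT | p1:(4,2)->(4,3) | p2:escaped
Step 4: p0:escaped | p1:(4,3)->(4,4) | p2:escaped

ESCAPED (4,4) ESCAPED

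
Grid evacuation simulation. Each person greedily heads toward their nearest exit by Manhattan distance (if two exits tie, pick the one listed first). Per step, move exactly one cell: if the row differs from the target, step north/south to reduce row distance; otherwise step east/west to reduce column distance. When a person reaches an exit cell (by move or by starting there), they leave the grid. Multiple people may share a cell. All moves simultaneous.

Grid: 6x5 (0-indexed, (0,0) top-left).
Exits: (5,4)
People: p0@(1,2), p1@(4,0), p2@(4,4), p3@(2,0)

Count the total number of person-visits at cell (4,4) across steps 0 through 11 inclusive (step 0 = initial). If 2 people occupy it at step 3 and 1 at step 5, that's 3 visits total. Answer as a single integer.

Step 0: p0@(1,2) p1@(4,0) p2@(4,4) p3@(2,0) -> at (4,4): 1 [p2], cum=1
Step 1: p0@(2,2) p1@(5,0) p2@ESC p3@(3,0) -> at (4,4): 0 [-], cum=1
Step 2: p0@(3,2) p1@(5,1) p2@ESC p3@(4,0) -> at (4,4): 0 [-], cum=1
Step 3: p0@(4,2) p1@(5,2) p2@ESC p3@(5,0) -> at (4,4): 0 [-], cum=1
Step 4: p0@(5,2) p1@(5,3) p2@ESC p3@(5,1) -> at (4,4): 0 [-], cum=1
Step 5: p0@(5,3) p1@ESC p2@ESC p3@(5,2) -> at (4,4): 0 [-], cum=1
Step 6: p0@ESC p1@ESC p2@ESC p3@(5,3) -> at (4,4): 0 [-], cum=1
Step 7: p0@ESC p1@ESC p2@ESC p3@ESC -> at (4,4): 0 [-], cum=1
Total visits = 1

Answer: 1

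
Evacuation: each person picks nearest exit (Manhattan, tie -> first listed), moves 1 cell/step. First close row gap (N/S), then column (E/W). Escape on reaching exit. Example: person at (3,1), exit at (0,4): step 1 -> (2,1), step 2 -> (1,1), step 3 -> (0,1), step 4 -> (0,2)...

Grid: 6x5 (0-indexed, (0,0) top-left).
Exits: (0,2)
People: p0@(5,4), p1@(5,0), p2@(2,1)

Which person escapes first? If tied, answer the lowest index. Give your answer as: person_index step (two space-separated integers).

Step 1: p0:(5,4)->(4,4) | p1:(5,0)->(4,0) | p2:(2,1)->(1,1)
Step 2: p0:(4,4)->(3,4) | p1:(4,0)->(3,0) | p2:(1,1)->(0,1)
Step 3: p0:(3,4)->(2,4) | p1:(3,0)->(2,0) | p2:(0,1)->(0,2)->EXIT
Step 4: p0:(2,4)->(1,4) | p1:(2,0)->(1,0) | p2:escaped
Step 5: p0:(1,4)->(0,4) | p1:(1,0)->(0,0) | p2:escaped
Step 6: p0:(0,4)->(0,3) | p1:(0,0)->(0,1) | p2:escaped
Step 7: p0:(0,3)->(0,2)->EXIT | p1:(0,1)->(0,2)->EXIT | p2:escaped
Exit steps: [7, 7, 3]
First to escape: p2 at step 3

Answer: 2 3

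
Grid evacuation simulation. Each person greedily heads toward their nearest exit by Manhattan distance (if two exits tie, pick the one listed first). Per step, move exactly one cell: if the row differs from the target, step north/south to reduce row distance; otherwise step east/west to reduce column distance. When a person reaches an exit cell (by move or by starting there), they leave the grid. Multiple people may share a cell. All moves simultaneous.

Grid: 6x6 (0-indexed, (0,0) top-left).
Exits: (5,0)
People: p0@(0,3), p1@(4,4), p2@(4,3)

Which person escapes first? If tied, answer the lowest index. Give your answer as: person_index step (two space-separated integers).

Step 1: p0:(0,3)->(1,3) | p1:(4,4)->(5,4) | p2:(4,3)->(5,3)
Step 2: p0:(1,3)->(2,3) | p1:(5,4)->(5,3) | p2:(5,3)->(5,2)
Step 3: p0:(2,3)->(3,3) | p1:(5,3)->(5,2) | p2:(5,2)->(5,1)
Step 4: p0:(3,3)->(4,3) | p1:(5,2)->(5,1) | p2:(5,1)->(5,0)->EXIT
Step 5: p0:(4,3)->(5,3) | p1:(5,1)->(5,0)->EXIT | p2:escaped
Step 6: p0:(5,3)->(5,2) | p1:escaped | p2:escaped
Step 7: p0:(5,2)->(5,1) | p1:escaped | p2:escaped
Step 8: p0:(5,1)->(5,0)->EXIT | p1:escaped | p2:escaped
Exit steps: [8, 5, 4]
First to escape: p2 at step 4

Answer: 2 4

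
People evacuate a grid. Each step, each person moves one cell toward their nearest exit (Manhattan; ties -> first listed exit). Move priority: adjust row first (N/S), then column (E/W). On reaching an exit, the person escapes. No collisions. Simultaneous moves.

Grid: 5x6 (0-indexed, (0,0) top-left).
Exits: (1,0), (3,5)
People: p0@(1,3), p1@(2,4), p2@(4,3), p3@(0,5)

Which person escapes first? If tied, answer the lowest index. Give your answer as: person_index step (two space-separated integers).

Step 1: p0:(1,3)->(1,2) | p1:(2,4)->(3,4) | p2:(4,3)->(3,3) | p3:(0,5)->(1,5)
Step 2: p0:(1,2)->(1,1) | p1:(3,4)->(3,5)->EXIT | p2:(3,3)->(3,4) | p3:(1,5)->(2,5)
Step 3: p0:(1,1)->(1,0)->EXIT | p1:escaped | p2:(3,4)->(3,5)->EXIT | p3:(2,5)->(3,5)->EXIT
Exit steps: [3, 2, 3, 3]
First to escape: p1 at step 2

Answer: 1 2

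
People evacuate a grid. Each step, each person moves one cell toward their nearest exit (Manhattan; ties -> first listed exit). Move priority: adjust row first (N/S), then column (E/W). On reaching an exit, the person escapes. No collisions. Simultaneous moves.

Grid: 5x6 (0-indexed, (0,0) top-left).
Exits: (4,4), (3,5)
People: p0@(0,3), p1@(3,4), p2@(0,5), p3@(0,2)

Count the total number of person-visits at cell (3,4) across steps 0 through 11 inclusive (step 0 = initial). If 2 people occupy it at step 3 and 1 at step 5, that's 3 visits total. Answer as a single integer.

Answer: 1

Derivation:
Step 0: p0@(0,3) p1@(3,4) p2@(0,5) p3@(0,2) -> at (3,4): 1 [p1], cum=1
Step 1: p0@(1,3) p1@ESC p2@(1,5) p3@(1,2) -> at (3,4): 0 [-], cum=1
Step 2: p0@(2,3) p1@ESC p2@(2,5) p3@(2,2) -> at (3,4): 0 [-], cum=1
Step 3: p0@(3,3) p1@ESC p2@ESC p3@(3,2) -> at (3,4): 0 [-], cum=1
Step 4: p0@(4,3) p1@ESC p2@ESC p3@(4,2) -> at (3,4): 0 [-], cum=1
Step 5: p0@ESC p1@ESC p2@ESC p3@(4,3) -> at (3,4): 0 [-], cum=1
Step 6: p0@ESC p1@ESC p2@ESC p3@ESC -> at (3,4): 0 [-], cum=1
Total visits = 1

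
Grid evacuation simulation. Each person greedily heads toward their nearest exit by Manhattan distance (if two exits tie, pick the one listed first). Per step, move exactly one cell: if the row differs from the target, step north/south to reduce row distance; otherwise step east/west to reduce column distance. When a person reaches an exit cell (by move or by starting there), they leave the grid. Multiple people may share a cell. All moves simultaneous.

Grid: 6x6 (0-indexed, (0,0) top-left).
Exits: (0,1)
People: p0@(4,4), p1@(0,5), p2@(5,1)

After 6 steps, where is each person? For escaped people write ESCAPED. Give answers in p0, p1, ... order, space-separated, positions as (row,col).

Step 1: p0:(4,4)->(3,4) | p1:(0,5)->(0,4) | p2:(5,1)->(4,1)
Step 2: p0:(3,4)->(2,4) | p1:(0,4)->(0,3) | p2:(4,1)->(3,1)
Step 3: p0:(2,4)->(1,4) | p1:(0,3)->(0,2) | p2:(3,1)->(2,1)
Step 4: p0:(1,4)->(0,4) | p1:(0,2)->(0,1)->EXIT | p2:(2,1)->(1,1)
Step 5: p0:(0,4)->(0,3) | p1:escaped | p2:(1,1)->(0,1)->EXIT
Step 6: p0:(0,3)->(0,2) | p1:escaped | p2:escaped

(0,2) ESCAPED ESCAPED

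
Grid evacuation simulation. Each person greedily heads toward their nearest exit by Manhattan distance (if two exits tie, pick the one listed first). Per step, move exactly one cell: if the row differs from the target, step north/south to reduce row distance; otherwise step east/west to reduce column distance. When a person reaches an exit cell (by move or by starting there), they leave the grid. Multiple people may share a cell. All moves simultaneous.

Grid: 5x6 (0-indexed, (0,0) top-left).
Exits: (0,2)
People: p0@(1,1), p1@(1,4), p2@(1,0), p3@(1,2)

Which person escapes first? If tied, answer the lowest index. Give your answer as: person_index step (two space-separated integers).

Answer: 3 1

Derivation:
Step 1: p0:(1,1)->(0,1) | p1:(1,4)->(0,4) | p2:(1,0)->(0,0) | p3:(1,2)->(0,2)->EXIT
Step 2: p0:(0,1)->(0,2)->EXIT | p1:(0,4)->(0,3) | p2:(0,0)->(0,1) | p3:escaped
Step 3: p0:escaped | p1:(0,3)->(0,2)->EXIT | p2:(0,1)->(0,2)->EXIT | p3:escaped
Exit steps: [2, 3, 3, 1]
First to escape: p3 at step 1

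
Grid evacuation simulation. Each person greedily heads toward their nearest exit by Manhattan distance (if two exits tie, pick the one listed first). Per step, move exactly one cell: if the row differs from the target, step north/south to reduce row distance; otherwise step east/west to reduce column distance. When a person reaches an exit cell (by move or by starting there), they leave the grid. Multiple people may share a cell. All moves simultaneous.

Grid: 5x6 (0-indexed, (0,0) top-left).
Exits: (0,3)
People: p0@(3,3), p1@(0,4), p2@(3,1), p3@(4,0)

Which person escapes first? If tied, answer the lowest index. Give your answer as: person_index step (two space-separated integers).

Step 1: p0:(3,3)->(2,3) | p1:(0,4)->(0,3)->EXIT | p2:(3,1)->(2,1) | p3:(4,0)->(3,0)
Step 2: p0:(2,3)->(1,3) | p1:escaped | p2:(2,1)->(1,1) | p3:(3,0)->(2,0)
Step 3: p0:(1,3)->(0,3)->EXIT | p1:escaped | p2:(1,1)->(0,1) | p3:(2,0)->(1,0)
Step 4: p0:escaped | p1:escaped | p2:(0,1)->(0,2) | p3:(1,0)->(0,0)
Step 5: p0:escaped | p1:escaped | p2:(0,2)->(0,3)->EXIT | p3:(0,0)->(0,1)
Step 6: p0:escaped | p1:escaped | p2:escaped | p3:(0,1)->(0,2)
Step 7: p0:escaped | p1:escaped | p2:escaped | p3:(0,2)->(0,3)->EXIT
Exit steps: [3, 1, 5, 7]
First to escape: p1 at step 1

Answer: 1 1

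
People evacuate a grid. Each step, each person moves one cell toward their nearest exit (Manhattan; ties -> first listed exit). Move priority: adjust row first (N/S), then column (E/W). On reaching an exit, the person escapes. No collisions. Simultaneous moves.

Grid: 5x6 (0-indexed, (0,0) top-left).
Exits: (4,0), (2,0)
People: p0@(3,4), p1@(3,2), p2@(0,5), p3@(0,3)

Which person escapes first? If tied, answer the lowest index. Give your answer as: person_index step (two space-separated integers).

Answer: 1 3

Derivation:
Step 1: p0:(3,4)->(4,4) | p1:(3,2)->(4,2) | p2:(0,5)->(1,5) | p3:(0,3)->(1,3)
Step 2: p0:(4,4)->(4,3) | p1:(4,2)->(4,1) | p2:(1,5)->(2,5) | p3:(1,3)->(2,3)
Step 3: p0:(4,3)->(4,2) | p1:(4,1)->(4,0)->EXIT | p2:(2,5)->(2,4) | p3:(2,3)->(2,2)
Step 4: p0:(4,2)->(4,1) | p1:escaped | p2:(2,4)->(2,3) | p3:(2,2)->(2,1)
Step 5: p0:(4,1)->(4,0)->EXIT | p1:escaped | p2:(2,3)->(2,2) | p3:(2,1)->(2,0)->EXIT
Step 6: p0:escaped | p1:escaped | p2:(2,2)->(2,1) | p3:escaped
Step 7: p0:escaped | p1:escaped | p2:(2,1)->(2,0)->EXIT | p3:escaped
Exit steps: [5, 3, 7, 5]
First to escape: p1 at step 3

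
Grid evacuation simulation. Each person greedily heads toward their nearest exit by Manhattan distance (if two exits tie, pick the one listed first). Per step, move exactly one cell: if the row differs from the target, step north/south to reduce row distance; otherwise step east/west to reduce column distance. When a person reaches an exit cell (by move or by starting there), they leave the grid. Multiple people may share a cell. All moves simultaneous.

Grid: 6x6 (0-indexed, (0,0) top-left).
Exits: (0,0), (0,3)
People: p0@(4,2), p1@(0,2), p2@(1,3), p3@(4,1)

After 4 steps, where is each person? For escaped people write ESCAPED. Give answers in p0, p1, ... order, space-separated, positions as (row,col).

Step 1: p0:(4,2)->(3,2) | p1:(0,2)->(0,3)->EXIT | p2:(1,3)->(0,3)->EXIT | p3:(4,1)->(3,1)
Step 2: p0:(3,2)->(2,2) | p1:escaped | p2:escaped | p3:(3,1)->(2,1)
Step 3: p0:(2,2)->(1,2) | p1:escaped | p2:escaped | p3:(2,1)->(1,1)
Step 4: p0:(1,2)->(0,2) | p1:escaped | p2:escaped | p3:(1,1)->(0,1)

(0,2) ESCAPED ESCAPED (0,1)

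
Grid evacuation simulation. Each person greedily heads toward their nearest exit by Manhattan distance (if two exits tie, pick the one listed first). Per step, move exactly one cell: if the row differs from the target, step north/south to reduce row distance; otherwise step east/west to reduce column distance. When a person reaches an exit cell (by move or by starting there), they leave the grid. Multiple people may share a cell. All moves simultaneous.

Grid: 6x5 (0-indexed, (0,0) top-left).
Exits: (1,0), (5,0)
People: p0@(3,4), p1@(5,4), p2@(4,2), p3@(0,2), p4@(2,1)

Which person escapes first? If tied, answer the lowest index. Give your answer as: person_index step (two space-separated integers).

Answer: 4 2

Derivation:
Step 1: p0:(3,4)->(2,4) | p1:(5,4)->(5,3) | p2:(4,2)->(5,2) | p3:(0,2)->(1,2) | p4:(2,1)->(1,1)
Step 2: p0:(2,4)->(1,4) | p1:(5,3)->(5,2) | p2:(5,2)->(5,1) | p3:(1,2)->(1,1) | p4:(1,1)->(1,0)->EXIT
Step 3: p0:(1,4)->(1,3) | p1:(5,2)->(5,1) | p2:(5,1)->(5,0)->EXIT | p3:(1,1)->(1,0)->EXIT | p4:escaped
Step 4: p0:(1,3)->(1,2) | p1:(5,1)->(5,0)->EXIT | p2:escaped | p3:escaped | p4:escaped
Step 5: p0:(1,2)->(1,1) | p1:escaped | p2:escaped | p3:escaped | p4:escaped
Step 6: p0:(1,1)->(1,0)->EXIT | p1:escaped | p2:escaped | p3:escaped | p4:escaped
Exit steps: [6, 4, 3, 3, 2]
First to escape: p4 at step 2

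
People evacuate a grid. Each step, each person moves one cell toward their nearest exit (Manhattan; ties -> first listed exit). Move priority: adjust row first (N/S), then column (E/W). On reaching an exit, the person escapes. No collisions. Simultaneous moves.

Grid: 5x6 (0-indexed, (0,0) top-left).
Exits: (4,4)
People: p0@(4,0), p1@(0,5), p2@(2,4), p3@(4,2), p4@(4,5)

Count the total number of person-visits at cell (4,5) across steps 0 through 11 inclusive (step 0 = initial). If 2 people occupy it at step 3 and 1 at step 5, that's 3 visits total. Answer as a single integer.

Answer: 2

Derivation:
Step 0: p0@(4,0) p1@(0,5) p2@(2,4) p3@(4,2) p4@(4,5) -> at (4,5): 1 [p4], cum=1
Step 1: p0@(4,1) p1@(1,5) p2@(3,4) p3@(4,3) p4@ESC -> at (4,5): 0 [-], cum=1
Step 2: p0@(4,2) p1@(2,5) p2@ESC p3@ESC p4@ESC -> at (4,5): 0 [-], cum=1
Step 3: p0@(4,3) p1@(3,5) p2@ESC p3@ESC p4@ESC -> at (4,5): 0 [-], cum=1
Step 4: p0@ESC p1@(4,5) p2@ESC p3@ESC p4@ESC -> at (4,5): 1 [p1], cum=2
Step 5: p0@ESC p1@ESC p2@ESC p3@ESC p4@ESC -> at (4,5): 0 [-], cum=2
Total visits = 2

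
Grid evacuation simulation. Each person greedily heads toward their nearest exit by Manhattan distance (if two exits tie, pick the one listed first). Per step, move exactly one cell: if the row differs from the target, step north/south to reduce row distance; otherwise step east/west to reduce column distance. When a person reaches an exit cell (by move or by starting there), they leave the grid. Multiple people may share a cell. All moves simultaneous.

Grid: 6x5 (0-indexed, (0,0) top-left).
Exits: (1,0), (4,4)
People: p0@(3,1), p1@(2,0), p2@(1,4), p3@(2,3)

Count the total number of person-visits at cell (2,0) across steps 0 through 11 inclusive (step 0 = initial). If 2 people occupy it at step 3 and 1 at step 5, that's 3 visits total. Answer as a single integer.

Step 0: p0@(3,1) p1@(2,0) p2@(1,4) p3@(2,3) -> at (2,0): 1 [p1], cum=1
Step 1: p0@(2,1) p1@ESC p2@(2,4) p3@(3,3) -> at (2,0): 0 [-], cum=1
Step 2: p0@(1,1) p1@ESC p2@(3,4) p3@(4,3) -> at (2,0): 0 [-], cum=1
Step 3: p0@ESC p1@ESC p2@ESC p3@ESC -> at (2,0): 0 [-], cum=1
Total visits = 1

Answer: 1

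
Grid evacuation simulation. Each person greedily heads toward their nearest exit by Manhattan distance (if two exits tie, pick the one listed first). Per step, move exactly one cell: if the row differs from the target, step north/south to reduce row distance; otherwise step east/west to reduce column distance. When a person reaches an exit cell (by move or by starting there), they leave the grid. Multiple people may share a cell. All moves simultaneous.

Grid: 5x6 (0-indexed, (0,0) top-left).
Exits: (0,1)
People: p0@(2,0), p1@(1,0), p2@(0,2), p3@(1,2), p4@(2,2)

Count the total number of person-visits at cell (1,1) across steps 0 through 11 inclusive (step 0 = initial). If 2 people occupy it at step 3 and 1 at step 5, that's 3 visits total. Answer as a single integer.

Step 0: p0@(2,0) p1@(1,0) p2@(0,2) p3@(1,2) p4@(2,2) -> at (1,1): 0 [-], cum=0
Step 1: p0@(1,0) p1@(0,0) p2@ESC p3@(0,2) p4@(1,2) -> at (1,1): 0 [-], cum=0
Step 2: p0@(0,0) p1@ESC p2@ESC p3@ESC p4@(0,2) -> at (1,1): 0 [-], cum=0
Step 3: p0@ESC p1@ESC p2@ESC p3@ESC p4@ESC -> at (1,1): 0 [-], cum=0
Total visits = 0

Answer: 0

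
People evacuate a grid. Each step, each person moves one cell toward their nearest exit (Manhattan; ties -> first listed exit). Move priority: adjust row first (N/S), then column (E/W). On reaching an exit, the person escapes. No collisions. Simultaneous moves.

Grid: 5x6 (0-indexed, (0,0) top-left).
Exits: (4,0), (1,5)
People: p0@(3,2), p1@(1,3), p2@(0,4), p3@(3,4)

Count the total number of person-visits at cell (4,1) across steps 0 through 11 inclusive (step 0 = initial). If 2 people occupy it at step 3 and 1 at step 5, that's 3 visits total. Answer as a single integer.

Answer: 1

Derivation:
Step 0: p0@(3,2) p1@(1,3) p2@(0,4) p3@(3,4) -> at (4,1): 0 [-], cum=0
Step 1: p0@(4,2) p1@(1,4) p2@(1,4) p3@(2,4) -> at (4,1): 0 [-], cum=0
Step 2: p0@(4,1) p1@ESC p2@ESC p3@(1,4) -> at (4,1): 1 [p0], cum=1
Step 3: p0@ESC p1@ESC p2@ESC p3@ESC -> at (4,1): 0 [-], cum=1
Total visits = 1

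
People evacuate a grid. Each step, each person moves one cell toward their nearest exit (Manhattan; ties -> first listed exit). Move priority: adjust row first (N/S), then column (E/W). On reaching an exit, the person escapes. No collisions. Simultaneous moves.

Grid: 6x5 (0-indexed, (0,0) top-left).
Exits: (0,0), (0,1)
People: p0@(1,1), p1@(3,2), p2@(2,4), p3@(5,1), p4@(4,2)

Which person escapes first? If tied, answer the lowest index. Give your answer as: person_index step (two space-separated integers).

Answer: 0 1

Derivation:
Step 1: p0:(1,1)->(0,1)->EXIT | p1:(3,2)->(2,2) | p2:(2,4)->(1,4) | p3:(5,1)->(4,1) | p4:(4,2)->(3,2)
Step 2: p0:escaped | p1:(2,2)->(1,2) | p2:(1,4)->(0,4) | p3:(4,1)->(3,1) | p4:(3,2)->(2,2)
Step 3: p0:escaped | p1:(1,2)->(0,2) | p2:(0,4)->(0,3) | p3:(3,1)->(2,1) | p4:(2,2)->(1,2)
Step 4: p0:escaped | p1:(0,2)->(0,1)->EXIT | p2:(0,3)->(0,2) | p3:(2,1)->(1,1) | p4:(1,2)->(0,2)
Step 5: p0:escaped | p1:escaped | p2:(0,2)->(0,1)->EXIT | p3:(1,1)->(0,1)->EXIT | p4:(0,2)->(0,1)->EXIT
Exit steps: [1, 4, 5, 5, 5]
First to escape: p0 at step 1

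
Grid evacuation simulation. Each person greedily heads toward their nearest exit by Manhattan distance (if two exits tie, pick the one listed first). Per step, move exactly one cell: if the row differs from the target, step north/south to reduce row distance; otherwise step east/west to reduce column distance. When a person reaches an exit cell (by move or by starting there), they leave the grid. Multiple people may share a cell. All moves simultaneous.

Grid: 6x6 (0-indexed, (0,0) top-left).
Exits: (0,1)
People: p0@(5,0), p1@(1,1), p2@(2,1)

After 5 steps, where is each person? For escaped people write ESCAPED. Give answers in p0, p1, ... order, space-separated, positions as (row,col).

Step 1: p0:(5,0)->(4,0) | p1:(1,1)->(0,1)->EXIT | p2:(2,1)->(1,1)
Step 2: p0:(4,0)->(3,0) | p1:escaped | p2:(1,1)->(0,1)->EXIT
Step 3: p0:(3,0)->(2,0) | p1:escaped | p2:escaped
Step 4: p0:(2,0)->(1,0) | p1:escaped | p2:escaped
Step 5: p0:(1,0)->(0,0) | p1:escaped | p2:escaped

(0,0) ESCAPED ESCAPED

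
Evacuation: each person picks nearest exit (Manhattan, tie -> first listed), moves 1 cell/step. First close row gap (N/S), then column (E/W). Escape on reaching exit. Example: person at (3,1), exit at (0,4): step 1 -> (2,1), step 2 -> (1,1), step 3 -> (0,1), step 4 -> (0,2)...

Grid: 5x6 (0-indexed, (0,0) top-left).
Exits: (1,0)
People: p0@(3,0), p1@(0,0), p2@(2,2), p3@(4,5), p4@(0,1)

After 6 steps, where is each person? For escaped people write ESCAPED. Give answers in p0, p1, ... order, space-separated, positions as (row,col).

Step 1: p0:(3,0)->(2,0) | p1:(0,0)->(1,0)->EXIT | p2:(2,2)->(1,2) | p3:(4,5)->(3,5) | p4:(0,1)->(1,1)
Step 2: p0:(2,0)->(1,0)->EXIT | p1:escaped | p2:(1,2)->(1,1) | p3:(3,5)->(2,5) | p4:(1,1)->(1,0)->EXIT
Step 3: p0:escaped | p1:escaped | p2:(1,1)->(1,0)->EXIT | p3:(2,5)->(1,5) | p4:escaped
Step 4: p0:escaped | p1:escaped | p2:escaped | p3:(1,5)->(1,4) | p4:escaped
Step 5: p0:escaped | p1:escaped | p2:escaped | p3:(1,4)->(1,3) | p4:escaped
Step 6: p0:escaped | p1:escaped | p2:escaped | p3:(1,3)->(1,2) | p4:escaped

ESCAPED ESCAPED ESCAPED (1,2) ESCAPED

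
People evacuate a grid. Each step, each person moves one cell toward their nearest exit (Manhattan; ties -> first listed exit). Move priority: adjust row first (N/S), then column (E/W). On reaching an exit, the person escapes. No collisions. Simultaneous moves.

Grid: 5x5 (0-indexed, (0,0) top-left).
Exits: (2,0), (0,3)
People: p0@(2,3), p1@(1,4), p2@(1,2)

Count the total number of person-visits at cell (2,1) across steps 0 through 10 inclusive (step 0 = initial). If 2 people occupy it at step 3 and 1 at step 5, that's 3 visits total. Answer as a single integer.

Answer: 0

Derivation:
Step 0: p0@(2,3) p1@(1,4) p2@(1,2) -> at (2,1): 0 [-], cum=0
Step 1: p0@(1,3) p1@(0,4) p2@(0,2) -> at (2,1): 0 [-], cum=0
Step 2: p0@ESC p1@ESC p2@ESC -> at (2,1): 0 [-], cum=0
Total visits = 0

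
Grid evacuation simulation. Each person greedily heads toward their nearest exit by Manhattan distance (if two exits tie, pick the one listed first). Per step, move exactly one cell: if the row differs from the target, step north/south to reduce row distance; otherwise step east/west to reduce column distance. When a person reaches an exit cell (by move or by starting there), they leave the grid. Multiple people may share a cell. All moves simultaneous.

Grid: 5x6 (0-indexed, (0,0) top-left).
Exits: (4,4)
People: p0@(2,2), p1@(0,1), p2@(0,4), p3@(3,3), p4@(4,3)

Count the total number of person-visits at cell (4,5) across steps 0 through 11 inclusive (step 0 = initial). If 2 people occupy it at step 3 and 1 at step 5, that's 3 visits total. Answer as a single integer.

Answer: 0

Derivation:
Step 0: p0@(2,2) p1@(0,1) p2@(0,4) p3@(3,3) p4@(4,3) -> at (4,5): 0 [-], cum=0
Step 1: p0@(3,2) p1@(1,1) p2@(1,4) p3@(4,3) p4@ESC -> at (4,5): 0 [-], cum=0
Step 2: p0@(4,2) p1@(2,1) p2@(2,4) p3@ESC p4@ESC -> at (4,5): 0 [-], cum=0
Step 3: p0@(4,3) p1@(3,1) p2@(3,4) p3@ESC p4@ESC -> at (4,5): 0 [-], cum=0
Step 4: p0@ESC p1@(4,1) p2@ESC p3@ESC p4@ESC -> at (4,5): 0 [-], cum=0
Step 5: p0@ESC p1@(4,2) p2@ESC p3@ESC p4@ESC -> at (4,5): 0 [-], cum=0
Step 6: p0@ESC p1@(4,3) p2@ESC p3@ESC p4@ESC -> at (4,5): 0 [-], cum=0
Step 7: p0@ESC p1@ESC p2@ESC p3@ESC p4@ESC -> at (4,5): 0 [-], cum=0
Total visits = 0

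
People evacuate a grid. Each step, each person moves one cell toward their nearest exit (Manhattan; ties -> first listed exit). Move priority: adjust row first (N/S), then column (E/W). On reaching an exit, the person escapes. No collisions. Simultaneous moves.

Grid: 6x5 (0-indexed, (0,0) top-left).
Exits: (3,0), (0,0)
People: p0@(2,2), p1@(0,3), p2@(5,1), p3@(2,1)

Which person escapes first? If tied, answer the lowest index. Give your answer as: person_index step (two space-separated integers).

Step 1: p0:(2,2)->(3,2) | p1:(0,3)->(0,2) | p2:(5,1)->(4,1) | p3:(2,1)->(3,1)
Step 2: p0:(3,2)->(3,1) | p1:(0,2)->(0,1) | p2:(4,1)->(3,1) | p3:(3,1)->(3,0)->EXIT
Step 3: p0:(3,1)->(3,0)->EXIT | p1:(0,1)->(0,0)->EXIT | p2:(3,1)->(3,0)->EXIT | p3:escaped
Exit steps: [3, 3, 3, 2]
First to escape: p3 at step 2

Answer: 3 2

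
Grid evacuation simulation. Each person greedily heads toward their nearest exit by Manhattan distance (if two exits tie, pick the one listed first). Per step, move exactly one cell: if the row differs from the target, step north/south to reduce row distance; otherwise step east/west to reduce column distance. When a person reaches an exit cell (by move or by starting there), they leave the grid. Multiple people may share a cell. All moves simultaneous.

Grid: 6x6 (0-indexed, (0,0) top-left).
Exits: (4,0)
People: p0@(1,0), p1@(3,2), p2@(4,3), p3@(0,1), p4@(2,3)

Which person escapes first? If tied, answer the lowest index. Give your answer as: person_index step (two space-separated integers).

Answer: 0 3

Derivation:
Step 1: p0:(1,0)->(2,0) | p1:(3,2)->(4,2) | p2:(4,3)->(4,2) | p3:(0,1)->(1,1) | p4:(2,3)->(3,3)
Step 2: p0:(2,0)->(3,0) | p1:(4,2)->(4,1) | p2:(4,2)->(4,1) | p3:(1,1)->(2,1) | p4:(3,3)->(4,3)
Step 3: p0:(3,0)->(4,0)->EXIT | p1:(4,1)->(4,0)->EXIT | p2:(4,1)->(4,0)->EXIT | p3:(2,1)->(3,1) | p4:(4,3)->(4,2)
Step 4: p0:escaped | p1:escaped | p2:escaped | p3:(3,1)->(4,1) | p4:(4,2)->(4,1)
Step 5: p0:escaped | p1:escaped | p2:escaped | p3:(4,1)->(4,0)->EXIT | p4:(4,1)->(4,0)->EXIT
Exit steps: [3, 3, 3, 5, 5]
First to escape: p0 at step 3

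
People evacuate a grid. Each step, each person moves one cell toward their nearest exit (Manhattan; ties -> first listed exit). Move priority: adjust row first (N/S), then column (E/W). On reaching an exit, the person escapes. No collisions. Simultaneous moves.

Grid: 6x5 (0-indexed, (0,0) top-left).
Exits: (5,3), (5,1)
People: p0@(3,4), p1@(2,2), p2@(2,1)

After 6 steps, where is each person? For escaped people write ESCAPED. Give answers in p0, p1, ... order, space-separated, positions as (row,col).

Step 1: p0:(3,4)->(4,4) | p1:(2,2)->(3,2) | p2:(2,1)->(3,1)
Step 2: p0:(4,4)->(5,4) | p1:(3,2)->(4,2) | p2:(3,1)->(4,1)
Step 3: p0:(5,4)->(5,3)->EXIT | p1:(4,2)->(5,2) | p2:(4,1)->(5,1)->EXIT
Step 4: p0:escaped | p1:(5,2)->(5,3)->EXIT | p2:escaped

ESCAPED ESCAPED ESCAPED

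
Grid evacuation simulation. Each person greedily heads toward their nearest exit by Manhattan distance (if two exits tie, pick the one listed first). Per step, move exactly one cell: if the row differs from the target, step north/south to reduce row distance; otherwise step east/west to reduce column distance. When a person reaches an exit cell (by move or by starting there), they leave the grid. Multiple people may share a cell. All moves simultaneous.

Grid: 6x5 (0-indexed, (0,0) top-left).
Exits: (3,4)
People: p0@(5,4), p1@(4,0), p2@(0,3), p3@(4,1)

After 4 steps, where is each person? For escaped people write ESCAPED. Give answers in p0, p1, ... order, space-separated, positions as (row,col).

Step 1: p0:(5,4)->(4,4) | p1:(4,0)->(3,0) | p2:(0,3)->(1,3) | p3:(4,1)->(3,1)
Step 2: p0:(4,4)->(3,4)->EXIT | p1:(3,0)->(3,1) | p2:(1,3)->(2,3) | p3:(3,1)->(3,2)
Step 3: p0:escaped | p1:(3,1)->(3,2) | p2:(2,3)->(3,3) | p3:(3,2)->(3,3)
Step 4: p0:escaped | p1:(3,2)->(3,3) | p2:(3,3)->(3,4)->EXIT | p3:(3,3)->(3,4)->EXIT

ESCAPED (3,3) ESCAPED ESCAPED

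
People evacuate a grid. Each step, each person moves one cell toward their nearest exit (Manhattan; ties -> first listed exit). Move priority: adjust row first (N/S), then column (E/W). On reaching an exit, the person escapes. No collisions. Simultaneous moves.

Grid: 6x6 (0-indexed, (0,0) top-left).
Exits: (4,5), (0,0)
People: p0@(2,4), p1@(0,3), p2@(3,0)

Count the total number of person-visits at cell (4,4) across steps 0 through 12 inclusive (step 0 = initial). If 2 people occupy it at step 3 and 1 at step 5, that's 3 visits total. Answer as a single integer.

Step 0: p0@(2,4) p1@(0,3) p2@(3,0) -> at (4,4): 0 [-], cum=0
Step 1: p0@(3,4) p1@(0,2) p2@(2,0) -> at (4,4): 0 [-], cum=0
Step 2: p0@(4,4) p1@(0,1) p2@(1,0) -> at (4,4): 1 [p0], cum=1
Step 3: p0@ESC p1@ESC p2@ESC -> at (4,4): 0 [-], cum=1
Total visits = 1

Answer: 1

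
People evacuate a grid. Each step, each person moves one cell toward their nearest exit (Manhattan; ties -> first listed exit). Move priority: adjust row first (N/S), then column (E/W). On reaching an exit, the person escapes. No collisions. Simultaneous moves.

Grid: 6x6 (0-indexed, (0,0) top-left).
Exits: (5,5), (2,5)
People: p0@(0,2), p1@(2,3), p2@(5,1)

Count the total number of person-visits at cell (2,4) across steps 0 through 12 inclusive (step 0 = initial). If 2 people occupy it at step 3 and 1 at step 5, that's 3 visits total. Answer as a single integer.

Step 0: p0@(0,2) p1@(2,3) p2@(5,1) -> at (2,4): 0 [-], cum=0
Step 1: p0@(1,2) p1@(2,4) p2@(5,2) -> at (2,4): 1 [p1], cum=1
Step 2: p0@(2,2) p1@ESC p2@(5,3) -> at (2,4): 0 [-], cum=1
Step 3: p0@(2,3) p1@ESC p2@(5,4) -> at (2,4): 0 [-], cum=1
Step 4: p0@(2,4) p1@ESC p2@ESC -> at (2,4): 1 [p0], cum=2
Step 5: p0@ESC p1@ESC p2@ESC -> at (2,4): 0 [-], cum=2
Total visits = 2

Answer: 2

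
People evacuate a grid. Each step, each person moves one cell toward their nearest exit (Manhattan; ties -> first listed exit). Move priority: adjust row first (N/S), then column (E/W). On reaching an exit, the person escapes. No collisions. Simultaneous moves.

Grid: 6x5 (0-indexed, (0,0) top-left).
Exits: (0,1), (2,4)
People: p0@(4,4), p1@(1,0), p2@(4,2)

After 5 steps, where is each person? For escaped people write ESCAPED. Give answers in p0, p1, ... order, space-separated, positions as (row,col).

Step 1: p0:(4,4)->(3,4) | p1:(1,0)->(0,0) | p2:(4,2)->(3,2)
Step 2: p0:(3,4)->(2,4)->EXIT | p1:(0,0)->(0,1)->EXIT | p2:(3,2)->(2,2)
Step 3: p0:escaped | p1:escaped | p2:(2,2)->(2,3)
Step 4: p0:escaped | p1:escaped | p2:(2,3)->(2,4)->EXIT

ESCAPED ESCAPED ESCAPED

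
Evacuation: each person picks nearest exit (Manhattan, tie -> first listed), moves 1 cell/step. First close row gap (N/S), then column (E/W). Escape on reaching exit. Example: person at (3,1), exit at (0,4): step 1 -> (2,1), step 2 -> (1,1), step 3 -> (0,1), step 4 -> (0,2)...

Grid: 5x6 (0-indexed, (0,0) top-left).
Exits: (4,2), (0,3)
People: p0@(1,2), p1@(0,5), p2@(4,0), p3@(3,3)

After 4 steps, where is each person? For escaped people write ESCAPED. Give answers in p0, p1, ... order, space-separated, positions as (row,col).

Step 1: p0:(1,2)->(0,2) | p1:(0,5)->(0,4) | p2:(4,0)->(4,1) | p3:(3,3)->(4,3)
Step 2: p0:(0,2)->(0,3)->EXIT | p1:(0,4)->(0,3)->EXIT | p2:(4,1)->(4,2)->EXIT | p3:(4,3)->(4,2)->EXIT

ESCAPED ESCAPED ESCAPED ESCAPED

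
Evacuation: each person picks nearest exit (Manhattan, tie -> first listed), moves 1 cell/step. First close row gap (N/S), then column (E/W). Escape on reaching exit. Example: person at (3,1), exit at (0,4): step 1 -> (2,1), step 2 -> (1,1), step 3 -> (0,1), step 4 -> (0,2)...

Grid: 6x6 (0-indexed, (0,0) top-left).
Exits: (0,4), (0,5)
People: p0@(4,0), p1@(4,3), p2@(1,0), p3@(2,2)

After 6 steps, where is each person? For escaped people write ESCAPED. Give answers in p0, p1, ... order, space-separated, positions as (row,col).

Step 1: p0:(4,0)->(3,0) | p1:(4,3)->(3,3) | p2:(1,0)->(0,0) | p3:(2,2)->(1,2)
Step 2: p0:(3,0)->(2,0) | p1:(3,3)->(2,3) | p2:(0,0)->(0,1) | p3:(1,2)->(0,2)
Step 3: p0:(2,0)->(1,0) | p1:(2,3)->(1,3) | p2:(0,1)->(0,2) | p3:(0,2)->(0,3)
Step 4: p0:(1,0)->(0,0) | p1:(1,3)->(0,3) | p2:(0,2)->(0,3) | p3:(0,3)->(0,4)->EXIT
Step 5: p0:(0,0)->(0,1) | p1:(0,3)->(0,4)->EXIT | p2:(0,3)->(0,4)->EXIT | p3:escaped
Step 6: p0:(0,1)->(0,2) | p1:escaped | p2:escaped | p3:escaped

(0,2) ESCAPED ESCAPED ESCAPED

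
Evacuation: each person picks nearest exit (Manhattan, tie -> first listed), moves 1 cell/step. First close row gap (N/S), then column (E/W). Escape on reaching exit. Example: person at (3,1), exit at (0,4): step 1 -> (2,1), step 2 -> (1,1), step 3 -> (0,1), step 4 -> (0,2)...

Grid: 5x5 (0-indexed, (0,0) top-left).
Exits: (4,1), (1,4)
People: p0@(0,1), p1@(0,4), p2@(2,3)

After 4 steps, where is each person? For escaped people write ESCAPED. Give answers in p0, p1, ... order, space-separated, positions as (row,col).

Step 1: p0:(0,1)->(1,1) | p1:(0,4)->(1,4)->EXIT | p2:(2,3)->(1,3)
Step 2: p0:(1,1)->(2,1) | p1:escaped | p2:(1,3)->(1,4)->EXIT
Step 3: p0:(2,1)->(3,1) | p1:escaped | p2:escaped
Step 4: p0:(3,1)->(4,1)->EXIT | p1:escaped | p2:escaped

ESCAPED ESCAPED ESCAPED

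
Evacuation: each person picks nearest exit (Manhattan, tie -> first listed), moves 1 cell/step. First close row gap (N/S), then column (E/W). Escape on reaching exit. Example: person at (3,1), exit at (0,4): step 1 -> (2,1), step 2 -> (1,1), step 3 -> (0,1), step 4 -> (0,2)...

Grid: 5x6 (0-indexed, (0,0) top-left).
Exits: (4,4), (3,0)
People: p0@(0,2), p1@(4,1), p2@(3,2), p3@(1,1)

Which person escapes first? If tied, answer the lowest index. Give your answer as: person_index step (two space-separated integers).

Answer: 1 2

Derivation:
Step 1: p0:(0,2)->(1,2) | p1:(4,1)->(3,1) | p2:(3,2)->(3,1) | p3:(1,1)->(2,1)
Step 2: p0:(1,2)->(2,2) | p1:(3,1)->(3,0)->EXIT | p2:(3,1)->(3,0)->EXIT | p3:(2,1)->(3,1)
Step 3: p0:(2,2)->(3,2) | p1:escaped | p2:escaped | p3:(3,1)->(3,0)->EXIT
Step 4: p0:(3,2)->(3,1) | p1:escaped | p2:escaped | p3:escaped
Step 5: p0:(3,1)->(3,0)->EXIT | p1:escaped | p2:escaped | p3:escaped
Exit steps: [5, 2, 2, 3]
First to escape: p1 at step 2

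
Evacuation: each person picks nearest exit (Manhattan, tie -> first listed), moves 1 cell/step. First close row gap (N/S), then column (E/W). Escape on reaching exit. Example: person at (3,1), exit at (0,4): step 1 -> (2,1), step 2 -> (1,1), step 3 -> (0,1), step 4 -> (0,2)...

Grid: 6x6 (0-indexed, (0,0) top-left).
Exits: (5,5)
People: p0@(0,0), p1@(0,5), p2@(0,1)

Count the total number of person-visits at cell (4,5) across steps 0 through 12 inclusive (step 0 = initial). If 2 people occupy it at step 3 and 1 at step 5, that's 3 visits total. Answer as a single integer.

Answer: 1

Derivation:
Step 0: p0@(0,0) p1@(0,5) p2@(0,1) -> at (4,5): 0 [-], cum=0
Step 1: p0@(1,0) p1@(1,5) p2@(1,1) -> at (4,5): 0 [-], cum=0
Step 2: p0@(2,0) p1@(2,5) p2@(2,1) -> at (4,5): 0 [-], cum=0
Step 3: p0@(3,0) p1@(3,5) p2@(3,1) -> at (4,5): 0 [-], cum=0
Step 4: p0@(4,0) p1@(4,5) p2@(4,1) -> at (4,5): 1 [p1], cum=1
Step 5: p0@(5,0) p1@ESC p2@(5,1) -> at (4,5): 0 [-], cum=1
Step 6: p0@(5,1) p1@ESC p2@(5,2) -> at (4,5): 0 [-], cum=1
Step 7: p0@(5,2) p1@ESC p2@(5,3) -> at (4,5): 0 [-], cum=1
Step 8: p0@(5,3) p1@ESC p2@(5,4) -> at (4,5): 0 [-], cum=1
Step 9: p0@(5,4) p1@ESC p2@ESC -> at (4,5): 0 [-], cum=1
Step 10: p0@ESC p1@ESC p2@ESC -> at (4,5): 0 [-], cum=1
Total visits = 1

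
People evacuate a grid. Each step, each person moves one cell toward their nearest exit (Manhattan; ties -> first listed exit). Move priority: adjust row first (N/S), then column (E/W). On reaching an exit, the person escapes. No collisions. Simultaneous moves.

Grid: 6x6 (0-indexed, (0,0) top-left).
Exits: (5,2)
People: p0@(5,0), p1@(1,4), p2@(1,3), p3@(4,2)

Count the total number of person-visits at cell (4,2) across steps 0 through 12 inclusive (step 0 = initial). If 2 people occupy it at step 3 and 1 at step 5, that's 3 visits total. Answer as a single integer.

Answer: 1

Derivation:
Step 0: p0@(5,0) p1@(1,4) p2@(1,3) p3@(4,2) -> at (4,2): 1 [p3], cum=1
Step 1: p0@(5,1) p1@(2,4) p2@(2,3) p3@ESC -> at (4,2): 0 [-], cum=1
Step 2: p0@ESC p1@(3,4) p2@(3,3) p3@ESC -> at (4,2): 0 [-], cum=1
Step 3: p0@ESC p1@(4,4) p2@(4,3) p3@ESC -> at (4,2): 0 [-], cum=1
Step 4: p0@ESC p1@(5,4) p2@(5,3) p3@ESC -> at (4,2): 0 [-], cum=1
Step 5: p0@ESC p1@(5,3) p2@ESC p3@ESC -> at (4,2): 0 [-], cum=1
Step 6: p0@ESC p1@ESC p2@ESC p3@ESC -> at (4,2): 0 [-], cum=1
Total visits = 1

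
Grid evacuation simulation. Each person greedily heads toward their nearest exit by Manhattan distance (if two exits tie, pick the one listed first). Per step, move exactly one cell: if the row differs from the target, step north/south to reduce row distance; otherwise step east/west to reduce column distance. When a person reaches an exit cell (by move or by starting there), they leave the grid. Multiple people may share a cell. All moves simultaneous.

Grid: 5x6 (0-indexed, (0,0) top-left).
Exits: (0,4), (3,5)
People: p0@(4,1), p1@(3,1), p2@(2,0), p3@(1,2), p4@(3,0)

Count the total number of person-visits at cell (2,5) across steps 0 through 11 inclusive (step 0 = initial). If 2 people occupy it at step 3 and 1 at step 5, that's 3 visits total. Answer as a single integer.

Step 0: p0@(4,1) p1@(3,1) p2@(2,0) p3@(1,2) p4@(3,0) -> at (2,5): 0 [-], cum=0
Step 1: p0@(3,1) p1@(3,2) p2@(1,0) p3@(0,2) p4@(3,1) -> at (2,5): 0 [-], cum=0
Step 2: p0@(3,2) p1@(3,3) p2@(0,0) p3@(0,3) p4@(3,2) -> at (2,5): 0 [-], cum=0
Step 3: p0@(3,3) p1@(3,4) p2@(0,1) p3@ESC p4@(3,3) -> at (2,5): 0 [-], cum=0
Step 4: p0@(3,4) p1@ESC p2@(0,2) p3@ESC p4@(3,4) -> at (2,5): 0 [-], cum=0
Step 5: p0@ESC p1@ESC p2@(0,3) p3@ESC p4@ESC -> at (2,5): 0 [-], cum=0
Step 6: p0@ESC p1@ESC p2@ESC p3@ESC p4@ESC -> at (2,5): 0 [-], cum=0
Total visits = 0

Answer: 0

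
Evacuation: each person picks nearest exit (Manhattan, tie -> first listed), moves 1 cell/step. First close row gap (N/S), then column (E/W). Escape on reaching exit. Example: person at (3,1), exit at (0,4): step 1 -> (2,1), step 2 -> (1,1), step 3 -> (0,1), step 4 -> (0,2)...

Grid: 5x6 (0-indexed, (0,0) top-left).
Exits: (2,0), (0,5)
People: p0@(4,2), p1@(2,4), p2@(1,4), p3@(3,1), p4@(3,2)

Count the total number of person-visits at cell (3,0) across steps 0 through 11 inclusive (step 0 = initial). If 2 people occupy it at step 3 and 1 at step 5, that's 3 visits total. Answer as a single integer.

Step 0: p0@(4,2) p1@(2,4) p2@(1,4) p3@(3,1) p4@(3,2) -> at (3,0): 0 [-], cum=0
Step 1: p0@(3,2) p1@(1,4) p2@(0,4) p3@(2,1) p4@(2,2) -> at (3,0): 0 [-], cum=0
Step 2: p0@(2,2) p1@(0,4) p2@ESC p3@ESC p4@(2,1) -> at (3,0): 0 [-], cum=0
Step 3: p0@(2,1) p1@ESC p2@ESC p3@ESC p4@ESC -> at (3,0): 0 [-], cum=0
Step 4: p0@ESC p1@ESC p2@ESC p3@ESC p4@ESC -> at (3,0): 0 [-], cum=0
Total visits = 0

Answer: 0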